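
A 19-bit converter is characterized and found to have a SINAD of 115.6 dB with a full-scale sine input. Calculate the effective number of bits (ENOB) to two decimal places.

18.91 bits

ENOB = (SINAD − 1.76) / 6.02 = (115.6 − 1.76)/6.02 = 18.910.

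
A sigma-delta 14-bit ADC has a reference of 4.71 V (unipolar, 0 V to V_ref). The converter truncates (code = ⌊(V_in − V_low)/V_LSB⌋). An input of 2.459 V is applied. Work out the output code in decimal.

code 8553

With 16384 levels over 4.71 V, one step is 287.48 µV.
(2.459 − 0) / 0.000287476 = 8553.770 LSBs.
⌊·⌋(8553.770) = 8553.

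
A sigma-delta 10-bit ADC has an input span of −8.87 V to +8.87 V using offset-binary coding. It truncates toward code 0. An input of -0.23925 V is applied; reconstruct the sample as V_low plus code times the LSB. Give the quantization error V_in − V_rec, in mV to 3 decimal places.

LSB = 17.74/2^10 = 17.324 mV.
Scaled input = 498.1899 LSBs, so code = 498.
V_rec = (−8.87) + 498·0.0173242 = -0.24253906 V.
V_in − V_rec = 0.00328906 V = 3.289 mV.

3.289 mV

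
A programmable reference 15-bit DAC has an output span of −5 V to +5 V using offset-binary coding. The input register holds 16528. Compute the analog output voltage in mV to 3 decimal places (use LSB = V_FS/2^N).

43.945 mV

LSB = 10 V / 2^15 = 305.18 µV.
V_out = (−5) + 16528 × 0.000305176 V = 0.0439453 V.
= 43.945 mV.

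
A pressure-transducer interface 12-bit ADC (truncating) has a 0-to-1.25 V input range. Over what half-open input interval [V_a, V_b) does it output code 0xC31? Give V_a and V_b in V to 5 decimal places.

[0.95245 V, 0.95276 V)

LSB = 1.25/2^12 = 305.18 µV.
Code 0xC31 = 3121 decimal.
V_a = V_low + 3121·LSB = 0.952454 V; V_b = V_low + 3122·LSB = 0.952759 V.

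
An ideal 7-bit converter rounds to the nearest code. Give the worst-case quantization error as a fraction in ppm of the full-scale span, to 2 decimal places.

3906.25 ppm

Rounding → worst-case error = ½ LSB = V_FS/2^8, so 1e+06/256 = 3906.25 ppm of full scale.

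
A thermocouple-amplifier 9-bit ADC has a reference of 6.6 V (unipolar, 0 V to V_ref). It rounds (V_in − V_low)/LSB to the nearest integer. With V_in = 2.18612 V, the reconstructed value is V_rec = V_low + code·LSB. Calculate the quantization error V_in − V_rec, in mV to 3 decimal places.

-5.286 mV

One LSB is 6.6 V / 512 = 12.891 mV.
Scaled input = 169.5899 LSBs, so code = 170.
Reconstructed: 2.1914062 V.
V_in − V_rec = -0.00528625 V = -5.286 mV.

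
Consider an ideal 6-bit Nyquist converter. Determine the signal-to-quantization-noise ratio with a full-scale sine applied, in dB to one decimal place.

SNR ≈ 6.02·N + 1.76 dB = 6.02·6 + 1.76 = 37.88 dB.

37.9 dB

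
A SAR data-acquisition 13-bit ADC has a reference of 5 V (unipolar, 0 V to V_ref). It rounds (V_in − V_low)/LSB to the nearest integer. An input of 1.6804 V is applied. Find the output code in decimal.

code 2753

LSB = 5 V / 8192 = 0.610 mV.
(V_in − V_low)/LSB = (1.6804 − 0) / 0.000610352 = 2753.167.
round(2753.167) = 2753.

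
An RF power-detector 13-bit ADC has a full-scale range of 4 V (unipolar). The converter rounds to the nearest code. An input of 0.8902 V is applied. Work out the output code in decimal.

code 1823

Full-scale span = 4 V; LSB = 4/2^13 = 488.28 µV.
Input sits at 1823.130 steps above V_low.
So the output code is 1823.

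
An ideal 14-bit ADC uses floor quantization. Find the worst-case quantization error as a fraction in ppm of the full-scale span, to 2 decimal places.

61.04 ppm

Truncating → worst-case error = 1 LSB = V_FS/2^14, so 1e+06/16384 = 61.0352 ppm of full scale.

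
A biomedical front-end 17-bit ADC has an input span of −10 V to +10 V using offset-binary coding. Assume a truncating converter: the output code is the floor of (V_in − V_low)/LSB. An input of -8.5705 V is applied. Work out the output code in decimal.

LSB = 20 V / 131072 = 152.59 µV.
(V_in − V_low)/LSB = (-8.5705 − (−10)) / 0.000152588 = 9368.371.
⌊·⌋(9368.371) = 9368.

code 9368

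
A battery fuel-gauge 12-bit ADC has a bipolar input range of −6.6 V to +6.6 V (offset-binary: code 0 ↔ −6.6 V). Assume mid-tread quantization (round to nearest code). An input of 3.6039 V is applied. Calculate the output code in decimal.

code 3166

With 4096 levels over 13.2 V, one step is 3.223 mV.
Input sits at 3166.301 steps above V_low.
So the output code is 3166.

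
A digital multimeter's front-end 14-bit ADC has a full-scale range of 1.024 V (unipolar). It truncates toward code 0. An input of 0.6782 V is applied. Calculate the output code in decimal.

code 10851

Full-scale span = 1.024 V; LSB = 1.024/2^14 = 62.50 µV.
(V_in − V_low)/LSB = (0.6782 − 0) / 6.25e-05 = 10851.200.
So the output code is 10851.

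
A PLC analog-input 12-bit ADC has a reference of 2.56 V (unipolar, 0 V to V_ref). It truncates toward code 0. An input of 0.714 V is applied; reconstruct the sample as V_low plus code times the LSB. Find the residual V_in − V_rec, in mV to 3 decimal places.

LSB = 2.56/2^12 = 0.625 mV.
(V_in − V_low)/LSB = (0.714 − 0)/0.000625 = 1142.4000 → code 1142 (floor).
Code 1142 maps back to 0 + 1142×0.000625 V = 0.71375 V.
Difference: 0.00025 V → 0.250 mV.

0.250 mV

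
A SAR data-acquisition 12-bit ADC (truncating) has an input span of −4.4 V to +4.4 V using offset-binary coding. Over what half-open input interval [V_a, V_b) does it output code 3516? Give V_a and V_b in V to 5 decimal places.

[3.15391 V, 3.15605 V)

LSB = 8.8/2^12 = 2.148 mV.
V_a = V_low + 3516·LSB = 3.15391 V; V_b = V_low + 3517·LSB = 3.15605 V.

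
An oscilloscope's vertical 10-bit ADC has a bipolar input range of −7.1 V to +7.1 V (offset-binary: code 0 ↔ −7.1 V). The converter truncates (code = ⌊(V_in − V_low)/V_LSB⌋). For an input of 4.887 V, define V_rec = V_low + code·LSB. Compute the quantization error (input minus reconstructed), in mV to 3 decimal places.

LSB = 14.2/2^10 = 13.867 mV.
(V_in − V_low)/LSB = (4.887 − (−7.1))/0.0138672 = 864.4146 → code 864 (floor).
V_rec = (−7.1) + 864·0.0138672 = 4.88125 V.
Difference: 0.00575 V → 5.750 mV.

5.750 mV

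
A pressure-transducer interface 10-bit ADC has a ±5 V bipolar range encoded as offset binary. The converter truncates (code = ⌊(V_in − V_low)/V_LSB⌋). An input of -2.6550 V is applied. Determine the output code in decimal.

code 240

With 1024 levels over 10 V, one step is 9.766 mV.
Input sits at 240.128 steps above V_low.
So the output code is 240.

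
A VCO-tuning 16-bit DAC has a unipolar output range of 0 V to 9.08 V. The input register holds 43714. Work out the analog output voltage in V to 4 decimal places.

6.0566 V

LSB = 9.08 V / 2^16 = 138.55 µV.
V_out = 0 + 43714 × 0.00013855 V = 6.05657 V.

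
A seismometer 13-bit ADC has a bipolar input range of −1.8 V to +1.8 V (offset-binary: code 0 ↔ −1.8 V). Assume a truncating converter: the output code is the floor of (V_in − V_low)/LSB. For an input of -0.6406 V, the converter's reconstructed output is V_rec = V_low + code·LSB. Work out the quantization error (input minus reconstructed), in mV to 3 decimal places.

One LSB is 3.6 V / 8192 = 439.45 µV.
(V_in − V_low)/LSB = (-0.6406 − (−1.8))/0.000439453 = 2638.2791 → code 2638 (floor).
Reconstructed: -0.64072266 V.
V_in − V_rec = 0.000122656 V = 0.123 mV.

0.123 mV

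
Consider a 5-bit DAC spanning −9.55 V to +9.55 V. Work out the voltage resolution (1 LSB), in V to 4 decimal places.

0.5969 V

Full-scale span = 19.1 V.
LSB = 19.1 / 2^5 = 19.1 / 32 = 0.596875 V = 0.5969 V.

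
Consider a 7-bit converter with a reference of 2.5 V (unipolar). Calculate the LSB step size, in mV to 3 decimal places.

19.531 mV

Full-scale span = 2.5 V.
LSB = 2.5 / 2^7 = 2.5 / 128 = 0.0195312 V = 19.531 mV.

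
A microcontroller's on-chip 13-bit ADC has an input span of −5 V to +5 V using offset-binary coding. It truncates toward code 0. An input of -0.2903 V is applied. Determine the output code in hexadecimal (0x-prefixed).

code 0xF12 (decimal 3858)

Full-scale span = 10 V; LSB = 10/2^13 = 1.221 mV.
Input sits at 3858.186 steps above V_low.
⌊·⌋(3858.186) = 3858.
In hexadecimal (0x-prefixed): 0xF12.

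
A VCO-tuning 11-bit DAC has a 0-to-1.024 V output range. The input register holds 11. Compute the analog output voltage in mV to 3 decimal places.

5.500 mV

LSB = 1.024 V / 2^11 = 0.500 mV.
V_out = 0 + 11 × 0.0005 V = 0.0055 V.
= 5.500 mV.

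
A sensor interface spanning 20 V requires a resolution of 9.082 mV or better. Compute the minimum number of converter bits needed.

12 bits

Number of steps required ≥ 20 V / 9.082 mV = 2202.16.
Need 2^N ≥ 2202.16; 2^11 = 2048, 2^12 = 4096.
Minimum N = 12.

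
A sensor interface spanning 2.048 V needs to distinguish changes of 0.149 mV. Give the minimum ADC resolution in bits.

Number of steps required ≥ 2.048 V / 0.149 mV = 13744.97.
Need 2^N ≥ 13744.97; 2^13 = 8192, 2^14 = 16384.
Minimum N = 14.

14 bits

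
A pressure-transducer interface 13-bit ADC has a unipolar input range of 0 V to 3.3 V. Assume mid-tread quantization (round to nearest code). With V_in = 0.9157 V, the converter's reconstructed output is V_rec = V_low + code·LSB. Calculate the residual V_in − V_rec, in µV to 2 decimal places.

62.79 µV

LSB = 3.3/2^13 = 402.83 µV.
(V_in − V_low)/LSB = (0.9157 − 0)/0.000402832 = 2273.1559 → code 2273 (round).
V_rec = 0 + 2273·0.000402832 = 0.91563721 V.
Difference: 6.2793e-05 V → 62.79 µV.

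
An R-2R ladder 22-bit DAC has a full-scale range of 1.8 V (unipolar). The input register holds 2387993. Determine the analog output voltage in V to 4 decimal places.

LSB = 1.8 V / 2^22 = 0.43 µV.
V_out = 0 + 2387993 × 4.29153e-07 V = 1.02482 V.

1.0248 V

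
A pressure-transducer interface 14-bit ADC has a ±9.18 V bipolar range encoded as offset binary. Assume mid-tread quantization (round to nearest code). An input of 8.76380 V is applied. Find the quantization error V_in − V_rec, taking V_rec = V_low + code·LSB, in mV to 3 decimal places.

-0.455 mV

One LSB is 18.36 V / 16384 = 1.121 mV.
Scaled input = 16012.5936 LSBs, so code = 16013.
V_rec = (−9.18) + 16013·0.00112061 = 8.7642554 V.
Difference: -0.000455371 V → -0.455 mV.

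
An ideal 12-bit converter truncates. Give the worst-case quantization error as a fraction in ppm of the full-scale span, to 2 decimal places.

244.14 ppm

Truncating → worst-case error = 1 LSB = V_FS/2^12, so 1e+06/4096 = 244.141 ppm of full scale.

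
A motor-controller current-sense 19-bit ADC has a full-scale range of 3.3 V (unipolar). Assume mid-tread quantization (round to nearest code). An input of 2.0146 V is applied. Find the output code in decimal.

Full-scale span = 3.3 V; LSB = 3.3/2^19 = 6.29 µV.
Input sits at 320069.880 steps above V_low.
Round → code 320070.

code 320070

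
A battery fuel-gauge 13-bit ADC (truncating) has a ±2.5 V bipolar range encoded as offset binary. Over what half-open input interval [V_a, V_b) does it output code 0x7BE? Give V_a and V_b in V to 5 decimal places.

[-1.29028 V, -1.28967 V)

LSB = 5/2^13 = 0.610 mV.
Code 0x7BE = 1982 decimal.
V_a = V_low + 1982·LSB = -1.29028 V; V_b = V_low + 1983·LSB = -1.28967 V.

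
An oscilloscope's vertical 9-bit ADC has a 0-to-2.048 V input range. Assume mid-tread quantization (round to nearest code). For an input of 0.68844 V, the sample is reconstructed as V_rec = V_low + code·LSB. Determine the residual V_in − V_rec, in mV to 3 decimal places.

Step size: 2.048 V ÷ 2^9 = 4.000 mV.
Scaled input = 172.1100 LSBs, so code = 172.
Reconstructed: 0.688 V.
Error = 0.68844 − 0.688 = 0.00044 V = 0.440 mV.

0.440 mV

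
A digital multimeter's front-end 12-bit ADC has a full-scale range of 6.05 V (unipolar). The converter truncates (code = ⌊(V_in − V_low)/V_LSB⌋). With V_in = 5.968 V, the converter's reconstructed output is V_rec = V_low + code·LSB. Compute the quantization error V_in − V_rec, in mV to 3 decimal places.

LSB = 6.05/2^12 = 1.477 mV.
(V_in − V_low)/LSB = (5.968 − 0)/0.00147705 = 4040.4840 → code 4040 (floor).
Code 4040 maps back to 0 + 4040×0.00147705 V = 5.9672852 V.
Error = 5.968 − 5.9672852 = 0.000714844 V = 0.715 mV.

0.715 mV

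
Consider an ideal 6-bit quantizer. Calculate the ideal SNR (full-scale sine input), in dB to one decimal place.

SNR ≈ 6.02·N + 1.76 dB = 6.02·6 + 1.76 = 37.88 dB.

37.9 dB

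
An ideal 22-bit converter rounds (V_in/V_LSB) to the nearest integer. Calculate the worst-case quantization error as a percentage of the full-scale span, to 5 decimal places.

0.00001 %

Rounding → worst-case error = ½ LSB = V_FS/2^23, so 100/8388608 = 1.19209e-05 % of full scale.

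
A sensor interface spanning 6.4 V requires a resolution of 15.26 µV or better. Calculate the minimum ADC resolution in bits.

Number of steps required ≥ 6.4 V / 15.26 µV = 419397.12.
Need 2^N ≥ 419397.12; 2^18 = 262144, 2^19 = 524288.
Minimum N = 19.

19 bits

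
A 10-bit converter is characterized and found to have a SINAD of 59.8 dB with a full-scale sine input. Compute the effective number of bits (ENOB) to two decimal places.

ENOB = (SINAD − 1.76) / 6.02 = (59.8 − 1.76)/6.02 = 9.641.

9.64 bits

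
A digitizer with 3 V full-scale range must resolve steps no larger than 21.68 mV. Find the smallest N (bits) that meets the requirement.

8 bits

Number of steps required ≥ 3 V / 21.68 mV = 138.38.
Need 2^N ≥ 138.38; 2^7 = 128, 2^8 = 256.
Minimum N = 8.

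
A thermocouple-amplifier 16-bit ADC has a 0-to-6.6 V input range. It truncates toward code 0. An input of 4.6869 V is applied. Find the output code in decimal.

code 46539

Full-scale span = 6.6 V; LSB = 6.6/2^16 = 100.71 µV.
(4.6869 − 0) / 0.000100708 = 46539.497 LSBs.
So the output code is 46539.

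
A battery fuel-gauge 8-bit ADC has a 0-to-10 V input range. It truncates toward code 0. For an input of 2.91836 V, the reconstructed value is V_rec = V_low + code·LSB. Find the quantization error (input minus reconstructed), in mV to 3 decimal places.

27.735 mV

One LSB is 10 V / 256 = 39.062 mV.
(2.91836 − 0)/0.0390625 = 74.7100; ⌊·⌋ gives code 74.
V_rec = 0 + 74·0.0390625 = 2.890625 V.
Error = 2.91836 − 2.890625 = 0.027735 V = 27.735 mV.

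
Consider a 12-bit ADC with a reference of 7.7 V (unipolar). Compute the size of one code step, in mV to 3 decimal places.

Full-scale span = 7.7 V.
LSB = 7.7 / 2^12 = 7.7 / 4096 = 0.00187988 V = 1.880 mV.

1.880 mV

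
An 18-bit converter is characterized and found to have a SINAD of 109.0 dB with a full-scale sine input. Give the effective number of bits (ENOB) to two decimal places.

ENOB = (SINAD − 1.76) / 6.02 = (109.0 − 1.76)/6.02 = 17.814.

17.81 bits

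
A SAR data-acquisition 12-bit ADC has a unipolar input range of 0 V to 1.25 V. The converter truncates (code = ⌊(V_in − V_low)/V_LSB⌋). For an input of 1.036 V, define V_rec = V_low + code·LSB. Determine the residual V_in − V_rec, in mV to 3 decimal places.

0.233 mV

One LSB is 1.25 V / 4096 = 305.18 µV.
(1.036 − 0)/0.000305176 = 3394.7648; ⌊·⌋ gives code 3394.
Reconstructed: 1.0357666 V.
V_in − V_rec = 0.000233398 V = 0.233 mV.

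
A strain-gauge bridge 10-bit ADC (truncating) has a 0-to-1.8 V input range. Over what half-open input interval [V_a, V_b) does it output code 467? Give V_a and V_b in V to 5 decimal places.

[0.82090 V, 0.82266 V)

LSB = 1.8/2^10 = 1.758 mV.
V_a = V_low + 467·LSB = 0.820898 V; V_b = V_low + 468·LSB = 0.822656 V.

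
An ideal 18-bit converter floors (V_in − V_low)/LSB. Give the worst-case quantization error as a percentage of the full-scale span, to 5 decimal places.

Truncating → worst-case error = 1 LSB = V_FS/2^18, so 100/262144 = 0.00038147 % of full scale.

0.00038 %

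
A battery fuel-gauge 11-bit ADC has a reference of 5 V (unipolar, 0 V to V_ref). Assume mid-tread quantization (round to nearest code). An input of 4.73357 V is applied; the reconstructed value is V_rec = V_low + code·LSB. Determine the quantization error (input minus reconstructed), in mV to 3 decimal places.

-0.317 mV

One LSB is 5 V / 2048 = 2.441 mV.
Scaled input = 1938.8703 LSBs, so code = 1939.
Code 1939 maps back to 0 + 1939×0.00244141 V = 4.7338867 V.
V_in − V_rec = -0.000316719 V = -0.317 mV.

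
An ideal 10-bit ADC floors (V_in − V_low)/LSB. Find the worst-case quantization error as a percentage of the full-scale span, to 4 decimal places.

0.0977 %

Truncating → worst-case error = 1 LSB = V_FS/2^10, so 100/1024 = 0.0976562 % of full scale.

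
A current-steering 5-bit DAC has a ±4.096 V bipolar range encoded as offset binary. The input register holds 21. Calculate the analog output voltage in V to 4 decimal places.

LSB = 8.192 V / 2^5 = 256.000 mV.
V_out = (−4.096) + 21 × 0.256 V = 1.28 V.

1.2800 V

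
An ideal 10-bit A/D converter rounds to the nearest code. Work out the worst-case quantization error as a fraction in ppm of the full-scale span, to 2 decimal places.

Rounding → worst-case error = ½ LSB = V_FS/2^11, so 1e+06/2048 = 488.281 ppm of full scale.

488.28 ppm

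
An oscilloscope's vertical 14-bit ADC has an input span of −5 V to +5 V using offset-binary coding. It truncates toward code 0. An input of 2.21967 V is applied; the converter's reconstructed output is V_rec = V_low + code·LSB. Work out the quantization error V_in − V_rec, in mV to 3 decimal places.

Step size: 10 V ÷ 2^14 = 0.610 mV.
Scaled input = 11828.7073 LSBs, so code = 11828.
Reconstructed: 2.2192383 V.
Error = 2.21967 − 2.2192383 = 0.000431719 V = 0.432 mV.

0.432 mV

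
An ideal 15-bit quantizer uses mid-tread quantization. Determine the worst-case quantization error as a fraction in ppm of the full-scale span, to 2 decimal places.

15.26 ppm

Rounding → worst-case error = ½ LSB = V_FS/2^16, so 1e+06/65536 = 15.2588 ppm of full scale.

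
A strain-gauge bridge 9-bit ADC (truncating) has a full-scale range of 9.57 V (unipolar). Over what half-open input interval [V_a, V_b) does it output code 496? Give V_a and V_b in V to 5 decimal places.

[9.27094 V, 9.28963 V)

LSB = 9.57/2^9 = 18.691 mV.
V_a = V_low + 496·LSB = 9.27094 V; V_b = V_low + 497·LSB = 9.28963 V.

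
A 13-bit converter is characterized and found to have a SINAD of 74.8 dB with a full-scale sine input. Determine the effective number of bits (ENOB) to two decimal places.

12.13 bits

ENOB = (SINAD − 1.76) / 6.02 = (74.8 − 1.76)/6.02 = 12.133.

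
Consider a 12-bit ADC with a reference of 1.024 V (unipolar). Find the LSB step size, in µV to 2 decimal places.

250.00 µV

Full-scale span = 1.024 V.
LSB = 1.024 / 2^12 = 1.024 / 4096 = 0.00025 V = 250.00 µV.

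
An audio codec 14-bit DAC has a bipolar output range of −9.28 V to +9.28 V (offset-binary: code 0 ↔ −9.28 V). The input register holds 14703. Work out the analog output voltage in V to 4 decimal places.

LSB = 18.56 V / 2^14 = 1.133 mV.
V_out = (−9.28) + 14703 × 0.00113281 V = 7.37574 V.

7.3757 V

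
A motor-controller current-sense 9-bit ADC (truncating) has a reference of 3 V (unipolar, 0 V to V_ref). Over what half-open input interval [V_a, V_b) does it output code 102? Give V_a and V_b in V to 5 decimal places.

LSB = 3/2^9 = 5.859 mV.
V_a = V_low + 102·LSB = 0.597656 V; V_b = V_low + 103·LSB = 0.603516 V.

[0.59766 V, 0.60352 V)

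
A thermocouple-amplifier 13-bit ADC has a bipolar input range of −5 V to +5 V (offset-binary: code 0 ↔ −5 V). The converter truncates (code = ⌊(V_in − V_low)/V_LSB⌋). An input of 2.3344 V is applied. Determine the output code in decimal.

code 6008

Full-scale span = 10 V; LSB = 10/2^13 = 1.221 mV.
Input sits at 6008.340 steps above V_low.
⌊·⌋(6008.340) = 6008.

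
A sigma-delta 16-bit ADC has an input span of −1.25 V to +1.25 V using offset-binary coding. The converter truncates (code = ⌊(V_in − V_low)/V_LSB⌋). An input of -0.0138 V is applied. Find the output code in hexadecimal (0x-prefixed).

code 0x7E96 (decimal 32406)

With 65536 levels over 2.5 V, one step is 38.15 µV.
(V_in − V_low)/LSB = (-0.0138 − (−1.25)) / 3.8147e-05 = 32406.241.
So the output code is 32406.
In hexadecimal (0x-prefixed): 0x7E96.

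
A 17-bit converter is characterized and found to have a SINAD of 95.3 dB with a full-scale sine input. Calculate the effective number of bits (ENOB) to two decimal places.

15.54 bits

ENOB = (SINAD − 1.76) / 6.02 = (95.3 − 1.76)/6.02 = 15.538.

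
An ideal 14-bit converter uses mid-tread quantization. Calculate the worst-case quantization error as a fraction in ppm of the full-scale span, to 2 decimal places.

30.52 ppm

Rounding → worst-case error = ½ LSB = V_FS/2^15, so 1e+06/32768 = 30.5176 ppm of full scale.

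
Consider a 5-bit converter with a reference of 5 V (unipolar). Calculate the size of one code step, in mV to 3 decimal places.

156.250 mV

Full-scale span = 5 V.
LSB = 5 / 2^5 = 5 / 32 = 0.15625 V = 156.250 mV.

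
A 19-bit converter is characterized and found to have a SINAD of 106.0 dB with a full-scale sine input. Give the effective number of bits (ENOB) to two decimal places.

ENOB = (SINAD − 1.76) / 6.02 = (106.0 − 1.76)/6.02 = 17.316.

17.32 bits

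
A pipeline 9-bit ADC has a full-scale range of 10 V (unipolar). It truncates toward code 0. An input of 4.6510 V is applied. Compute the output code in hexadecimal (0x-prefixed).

Full-scale span = 10 V; LSB = 10/2^9 = 19.531 mV.
(V_in − V_low)/LSB = (4.6510 − 0) / 0.0195312 = 238.131.
⌊·⌋(238.131) = 238.
In hexadecimal (0x-prefixed): 0xEE.

code 0xEE (decimal 238)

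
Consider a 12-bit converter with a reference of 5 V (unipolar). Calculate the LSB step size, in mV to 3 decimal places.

Full-scale span = 5 V.
LSB = 5 / 2^12 = 5 / 4096 = 0.0012207 V = 1.221 mV.

1.221 mV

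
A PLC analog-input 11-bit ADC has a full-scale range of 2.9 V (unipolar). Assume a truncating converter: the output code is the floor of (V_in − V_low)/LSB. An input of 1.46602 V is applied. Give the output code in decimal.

code 1035

LSB = 2.9 V / 2048 = 1.416 mV.
(V_in − V_low)/LSB = (1.46602 − 0) / 0.00141602 = 1035.313.
So the output code is 1035.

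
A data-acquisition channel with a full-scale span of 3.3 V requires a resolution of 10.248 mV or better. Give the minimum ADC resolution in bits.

9 bits

Number of steps required ≥ 3.3 V / 10.248 mV = 322.01.
Need 2^N ≥ 322.01; 2^8 = 256, 2^9 = 512.
Minimum N = 9.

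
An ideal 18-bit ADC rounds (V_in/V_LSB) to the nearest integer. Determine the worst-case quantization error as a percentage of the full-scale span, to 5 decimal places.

Rounding → worst-case error = ½ LSB = V_FS/2^19, so 100/524288 = 0.000190735 % of full scale.

0.00019 %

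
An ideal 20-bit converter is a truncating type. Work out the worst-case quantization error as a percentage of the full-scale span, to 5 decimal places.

Truncating → worst-case error = 1 LSB = V_FS/2^20, so 100/1048576 = 9.53674e-05 % of full scale.

0.00010 %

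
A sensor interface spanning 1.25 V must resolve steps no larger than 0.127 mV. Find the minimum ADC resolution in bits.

14 bits

Number of steps required ≥ 1.25 V / 0.127 mV = 9842.52.
Need 2^N ≥ 9842.52; 2^13 = 8192, 2^14 = 16384.
Minimum N = 14.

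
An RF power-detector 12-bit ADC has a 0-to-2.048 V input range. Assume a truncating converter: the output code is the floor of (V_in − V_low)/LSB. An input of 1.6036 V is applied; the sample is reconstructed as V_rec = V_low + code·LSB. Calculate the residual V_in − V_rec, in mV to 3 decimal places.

0.100 mV

LSB = 2.048/2^12 = 0.500 mV.
(1.6036 − 0)/0.0005 = 3207.2000; ⌊·⌋ gives code 3207.
Reconstructed: 1.6035 V.
V_in − V_rec = 0.0001 V = 0.100 mV.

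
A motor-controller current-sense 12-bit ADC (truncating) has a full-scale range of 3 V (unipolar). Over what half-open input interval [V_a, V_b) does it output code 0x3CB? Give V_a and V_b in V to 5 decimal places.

[0.71118 V, 0.71191 V)

LSB = 3/2^12 = 0.732 mV.
Code 0x3CB = 971 decimal.
V_a = V_low + 971·LSB = 0.711182 V; V_b = V_low + 972·LSB = 0.711914 V.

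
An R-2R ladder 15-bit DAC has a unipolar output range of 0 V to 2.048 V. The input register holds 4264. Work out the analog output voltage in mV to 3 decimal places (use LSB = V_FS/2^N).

LSB = 2.048 V / 2^15 = 62.50 µV.
V_out = 0 + 4264 × 6.25e-05 V = 0.2665 V.
= 266.500 mV.

266.500 mV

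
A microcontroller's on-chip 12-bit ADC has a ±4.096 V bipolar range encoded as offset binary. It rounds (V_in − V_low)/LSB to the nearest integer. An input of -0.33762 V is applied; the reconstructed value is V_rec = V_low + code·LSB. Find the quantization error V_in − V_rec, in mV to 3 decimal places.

LSB = 8.192/2^12 = 2.000 mV.
Scaled input = 1879.1900 LSBs, so code = 1879.
Reconstructed: -0.338 V.
V_in − V_rec = 0.00038 V = 0.380 mV.

0.380 mV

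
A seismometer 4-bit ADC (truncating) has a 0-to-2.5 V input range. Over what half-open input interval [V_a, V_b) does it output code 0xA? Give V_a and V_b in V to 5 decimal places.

LSB = 2.5/2^4 = 156.250 mV.
Code 0xA = 10 decimal.
V_a = V_low + 10·LSB = 1.5625 V; V_b = V_low + 11·LSB = 1.71875 V.

[1.56250 V, 1.71875 V)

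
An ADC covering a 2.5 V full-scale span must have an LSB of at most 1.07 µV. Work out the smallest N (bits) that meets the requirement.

22 bits

Number of steps required ≥ 2.5 V / 1.07 µV = 2336448.60.
Need 2^N ≥ 2336448.60; 2^21 = 2097152, 2^22 = 4194304.
Minimum N = 22.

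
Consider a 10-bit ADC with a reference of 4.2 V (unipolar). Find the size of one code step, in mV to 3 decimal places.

Full-scale span = 4.2 V.
LSB = 4.2 / 2^10 = 4.2 / 1024 = 0.00410156 V = 4.102 mV.

4.102 mV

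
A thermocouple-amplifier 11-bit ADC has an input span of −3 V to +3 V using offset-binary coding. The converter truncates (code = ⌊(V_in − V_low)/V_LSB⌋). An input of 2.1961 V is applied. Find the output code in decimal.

code 1773

LSB = 6 V / 2048 = 2.930 mV.
Input sits at 1773.602 steps above V_low.
So the output code is 1773.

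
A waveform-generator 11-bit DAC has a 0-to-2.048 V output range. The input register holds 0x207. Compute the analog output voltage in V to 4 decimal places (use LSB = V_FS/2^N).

0.5190 V

LSB = 2.048 V / 2^11 = 1.000 mV.
Code 0x207 = 519 decimal.
V_out = 0 + 519 × 0.001 V = 0.519 V.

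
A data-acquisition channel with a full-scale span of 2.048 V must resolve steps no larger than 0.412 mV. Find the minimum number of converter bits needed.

Number of steps required ≥ 2.048 V / 0.412 mV = 4970.87.
Need 2^N ≥ 4970.87; 2^12 = 4096, 2^13 = 8192.
Minimum N = 13.

13 bits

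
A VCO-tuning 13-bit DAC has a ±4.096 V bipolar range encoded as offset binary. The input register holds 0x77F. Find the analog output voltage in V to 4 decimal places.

-2.1770 V

LSB = 8.192 V / 2^13 = 1.000 mV.
Code 0x77F = 1919 decimal.
V_out = (−4.096) + 1919 × 0.001 V = -2.177 V.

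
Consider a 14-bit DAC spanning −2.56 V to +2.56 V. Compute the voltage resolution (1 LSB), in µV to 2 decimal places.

Full-scale span = 5.12 V.
LSB = 5.12 / 2^14 = 5.12 / 16384 = 0.0003125 V = 312.50 µV.

312.50 µV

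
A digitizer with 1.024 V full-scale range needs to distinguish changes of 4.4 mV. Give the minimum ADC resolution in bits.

8 bits

Number of steps required ≥ 1.024 V / 4.4 mV = 232.73.
Need 2^N ≥ 232.73; 2^7 = 128, 2^8 = 256.
Minimum N = 8.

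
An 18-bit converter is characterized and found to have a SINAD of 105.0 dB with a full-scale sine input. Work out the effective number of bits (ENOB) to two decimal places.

17.15 bits

ENOB = (SINAD − 1.76) / 6.02 = (105.0 − 1.76)/6.02 = 17.150.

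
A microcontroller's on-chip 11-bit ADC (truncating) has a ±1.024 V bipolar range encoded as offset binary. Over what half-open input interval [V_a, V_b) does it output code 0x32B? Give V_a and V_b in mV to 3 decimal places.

[-213.000 mV, -212.000 mV)

LSB = 2.048/2^11 = 1.000 mV.
Code 0x32B = 811 decimal.
V_a = V_low + 811·LSB = -0.213 V; V_b = V_low + 812·LSB = -0.212 V.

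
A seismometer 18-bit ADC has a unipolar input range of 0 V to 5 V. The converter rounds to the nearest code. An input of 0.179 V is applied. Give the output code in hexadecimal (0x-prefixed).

Full-scale span = 5 V; LSB = 5/2^18 = 19.07 µV.
Input sits at 9384.755 steps above V_low.
Round → code 9385.
In hexadecimal (0x-prefixed): 0x24A9.

code 0x24A9 (decimal 9385)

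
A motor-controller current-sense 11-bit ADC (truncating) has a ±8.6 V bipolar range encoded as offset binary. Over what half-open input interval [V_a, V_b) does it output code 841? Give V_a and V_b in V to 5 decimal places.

LSB = 17.2/2^11 = 8.398 mV.
V_a = V_low + 841·LSB = -1.53691 V; V_b = V_low + 842·LSB = -1.52852 V.

[-1.53691 V, -1.52852 V)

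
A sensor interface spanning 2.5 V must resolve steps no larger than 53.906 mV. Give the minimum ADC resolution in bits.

6 bits

Number of steps required ≥ 2.5 V / 53.906 mV = 46.38.
Need 2^N ≥ 46.38; 2^5 = 32, 2^6 = 64.
Minimum N = 6.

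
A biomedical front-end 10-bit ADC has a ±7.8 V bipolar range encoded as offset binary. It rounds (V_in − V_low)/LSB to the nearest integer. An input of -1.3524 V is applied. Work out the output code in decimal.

code 423

With 1024 levels over 15.6 V, one step is 15.234 mV.
(-1.3524 − (−7.8)) / 0.0152344 = 423.227 LSBs.
So the output code is 423.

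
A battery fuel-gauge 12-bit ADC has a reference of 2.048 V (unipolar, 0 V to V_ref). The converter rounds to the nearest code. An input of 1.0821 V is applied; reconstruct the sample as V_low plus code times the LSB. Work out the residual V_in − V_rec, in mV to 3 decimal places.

0.100 mV

Step size: 2.048 V ÷ 2^12 = 0.500 mV.
Scaled input = 2164.2000 LSBs, so code = 2164.
V_rec = 0 + 2164·0.0005 = 1.082 V.
Error = 1.0821 − 1.082 = 0.0001 V = 0.100 mV.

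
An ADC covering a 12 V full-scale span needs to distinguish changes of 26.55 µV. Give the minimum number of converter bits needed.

19 bits

Number of steps required ≥ 12 V / 26.55 µV = 451977.40.
Need 2^N ≥ 451977.40; 2^18 = 262144, 2^19 = 524288.
Minimum N = 19.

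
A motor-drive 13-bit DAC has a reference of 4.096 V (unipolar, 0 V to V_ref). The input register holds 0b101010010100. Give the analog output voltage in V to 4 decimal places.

LSB = 4.096 V / 2^13 = 0.500 mV.
Code 0b101010010100 = 2708 decimal.
V_out = 0 + 2708 × 0.0005 V = 1.354 V.

1.3540 V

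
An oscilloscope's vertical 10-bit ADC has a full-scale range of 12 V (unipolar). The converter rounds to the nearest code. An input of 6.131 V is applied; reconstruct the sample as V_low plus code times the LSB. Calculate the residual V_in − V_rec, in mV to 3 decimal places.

2.094 mV

Step size: 12 V ÷ 2^10 = 11.719 mV.
Scaled input = 523.1787 LSBs, so code = 523.
Code 523 maps back to 0 + 523×0.0117188 V = 6.1289062 V.
Error = 6.131 − 6.1289062 = 0.00209375 V = 2.094 mV.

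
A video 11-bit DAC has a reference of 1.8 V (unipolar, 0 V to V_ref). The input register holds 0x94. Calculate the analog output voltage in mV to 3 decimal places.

130.078 mV

LSB = 1.8 V / 2^11 = 0.879 mV.
Code 0x94 = 148 decimal.
V_out = 0 + 148 × 0.000878906 V = 0.130078 V.
= 130.078 mV.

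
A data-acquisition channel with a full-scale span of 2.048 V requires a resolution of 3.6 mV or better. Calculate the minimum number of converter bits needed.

10 bits

Number of steps required ≥ 2.048 V / 3.6 mV = 568.89.
Need 2^N ≥ 568.89; 2^9 = 512, 2^10 = 1024.
Minimum N = 10.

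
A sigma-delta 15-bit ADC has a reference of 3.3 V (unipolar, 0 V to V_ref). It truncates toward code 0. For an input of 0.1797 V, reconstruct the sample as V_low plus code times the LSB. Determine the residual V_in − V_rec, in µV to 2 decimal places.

One LSB is 3.3 V / 32768 = 100.71 µV.
(V_in − V_low)/LSB = (0.1797 − 0)/0.000100708 = 1784.3665 → code 1784 (floor).
Code 1784 maps back to 0 + 1784×0.000100708 V = 0.17966309 V.
Difference: 3.69141e-05 V → 36.91 µV.

36.91 µV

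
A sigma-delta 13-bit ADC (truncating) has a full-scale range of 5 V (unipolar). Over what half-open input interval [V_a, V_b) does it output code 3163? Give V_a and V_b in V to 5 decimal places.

LSB = 5/2^13 = 0.610 mV.
V_a = V_low + 3163·LSB = 1.93054 V; V_b = V_low + 3164·LSB = 1.93115 V.

[1.93054 V, 1.93115 V)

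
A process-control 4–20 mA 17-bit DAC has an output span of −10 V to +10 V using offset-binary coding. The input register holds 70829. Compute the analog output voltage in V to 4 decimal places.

0.8076 V

LSB = 20 V / 2^17 = 152.59 µV.
V_out = (−10) + 70829 × 0.000152588 V = 0.807648 V.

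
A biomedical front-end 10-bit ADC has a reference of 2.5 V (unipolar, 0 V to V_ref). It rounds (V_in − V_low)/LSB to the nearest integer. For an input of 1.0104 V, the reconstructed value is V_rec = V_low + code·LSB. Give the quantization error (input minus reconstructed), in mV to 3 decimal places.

-0.342 mV

Step size: 2.5 V ÷ 2^10 = 2.441 mV.
(1.0104 − 0)/0.00244141 = 413.8598; round gives code 414.
Reconstructed: 1.0107422 V.
V_in − V_rec = -0.000342187 V = -0.342 mV.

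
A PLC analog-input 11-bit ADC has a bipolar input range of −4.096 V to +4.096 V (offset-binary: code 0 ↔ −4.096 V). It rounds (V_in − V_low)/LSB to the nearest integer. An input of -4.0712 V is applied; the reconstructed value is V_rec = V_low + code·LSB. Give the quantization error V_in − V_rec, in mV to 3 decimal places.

Step size: 8.192 V ÷ 2^11 = 4.000 mV.
(-4.0712 − (−4.096))/0.004 = 6.2000; round gives code 6.
V_rec = (−4.096) + 6·0.004 = -4.072 V.
Error = -4.0712 − (−4.072) = 0.0008 V = 0.800 mV.

0.800 mV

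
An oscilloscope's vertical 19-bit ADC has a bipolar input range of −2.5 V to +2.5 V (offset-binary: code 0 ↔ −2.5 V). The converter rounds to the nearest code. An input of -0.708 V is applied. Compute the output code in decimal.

code 187905

Full-scale span = 5 V; LSB = 5/2^19 = 9.54 µV.
(-0.708 − (−2.5)) / 9.53674e-06 = 187904.819 LSBs.
round(187904.819) = 187905.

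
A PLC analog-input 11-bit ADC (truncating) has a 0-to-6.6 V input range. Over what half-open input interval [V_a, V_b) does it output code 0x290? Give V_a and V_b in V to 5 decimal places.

[2.11406 V, 2.11729 V)

LSB = 6.6/2^11 = 3.223 mV.
Code 0x290 = 656 decimal.
V_a = V_low + 656·LSB = 2.11406 V; V_b = V_low + 657·LSB = 2.11729 V.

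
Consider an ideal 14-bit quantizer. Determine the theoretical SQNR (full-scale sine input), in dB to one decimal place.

86.0 dB

SNR ≈ 6.02·N + 1.76 dB = 6.02·14 + 1.76 = 86.04 dB.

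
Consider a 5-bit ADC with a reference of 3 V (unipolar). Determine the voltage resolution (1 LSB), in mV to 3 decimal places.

Full-scale span = 3 V.
LSB = 3 / 2^5 = 3 / 32 = 0.09375 V = 93.750 mV.

93.750 mV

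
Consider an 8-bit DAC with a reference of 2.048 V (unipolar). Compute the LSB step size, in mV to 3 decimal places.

8.000 mV

Full-scale span = 2.048 V.
LSB = 2.048 / 2^8 = 2.048 / 256 = 0.008 V = 8.000 mV.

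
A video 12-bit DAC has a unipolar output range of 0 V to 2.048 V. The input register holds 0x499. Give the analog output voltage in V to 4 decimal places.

0.5885 V

LSB = 2.048 V / 2^12 = 0.500 mV.
Code 0x499 = 1177 decimal.
V_out = 0 + 1177 × 0.0005 V = 0.5885 V.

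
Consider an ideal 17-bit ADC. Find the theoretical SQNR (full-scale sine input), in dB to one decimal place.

104.1 dB

SNR ≈ 6.02·N + 1.76 dB = 6.02·17 + 1.76 = 104.10 dB.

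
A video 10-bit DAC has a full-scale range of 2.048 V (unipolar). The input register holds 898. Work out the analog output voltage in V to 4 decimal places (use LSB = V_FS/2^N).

LSB = 2.048 V / 2^10 = 2.000 mV.
V_out = 0 + 898 × 0.002 V = 1.796 V.

1.7960 V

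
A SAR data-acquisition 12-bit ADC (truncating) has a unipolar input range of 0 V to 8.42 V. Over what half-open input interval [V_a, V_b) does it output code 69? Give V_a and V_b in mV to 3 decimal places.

[141.841 mV, 143.896 mV)

LSB = 8.42/2^12 = 2.056 mV.
V_a = V_low + 69·LSB = 0.141841 V; V_b = V_low + 70·LSB = 0.143896 V.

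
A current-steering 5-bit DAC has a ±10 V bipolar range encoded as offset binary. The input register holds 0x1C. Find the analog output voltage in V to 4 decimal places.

7.5000 V

LSB = 20 V / 2^5 = 0.6250 V.
Code 0x1C = 28 decimal.
V_out = (−10) + 28 × 0.625 V = 7.5 V.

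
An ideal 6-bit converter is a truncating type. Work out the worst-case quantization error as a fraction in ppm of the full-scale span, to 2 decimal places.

15625.00 ppm

Truncating → worst-case error = 1 LSB = V_FS/2^6, so 1e+06/64 = 15625 ppm of full scale.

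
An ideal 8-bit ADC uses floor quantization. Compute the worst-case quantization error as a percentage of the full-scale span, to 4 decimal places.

0.3906 %

Truncating → worst-case error = 1 LSB = V_FS/2^8, so 100/256 = 0.390625 % of full scale.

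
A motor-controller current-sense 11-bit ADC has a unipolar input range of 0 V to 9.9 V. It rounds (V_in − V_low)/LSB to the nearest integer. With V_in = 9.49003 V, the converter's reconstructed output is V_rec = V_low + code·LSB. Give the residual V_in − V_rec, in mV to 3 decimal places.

LSB = 9.9/2^11 = 4.834 mV.
Scaled input = 1963.1900 LSBs, so code = 1963.
Reconstructed: 9.4891113 V.
V_in − V_rec = 0.000918672 V = 0.919 mV.

0.919 mV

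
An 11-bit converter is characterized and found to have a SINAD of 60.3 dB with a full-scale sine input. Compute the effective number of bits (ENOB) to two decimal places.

ENOB = (SINAD − 1.76) / 6.02 = (60.3 − 1.76)/6.02 = 9.724.

9.72 bits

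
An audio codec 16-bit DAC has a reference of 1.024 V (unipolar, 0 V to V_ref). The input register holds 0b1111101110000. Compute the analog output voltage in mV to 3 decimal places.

125.750 mV

LSB = 1.024 V / 2^16 = 15.62 µV.
Code 0b1111101110000 = 8048 decimal.
V_out = 0 + 8048 × 1.5625e-05 V = 0.12575 V.
= 125.750 mV.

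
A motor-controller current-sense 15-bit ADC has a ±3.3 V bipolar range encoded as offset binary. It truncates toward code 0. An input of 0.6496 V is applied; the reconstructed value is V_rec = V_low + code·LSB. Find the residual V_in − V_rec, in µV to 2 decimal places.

33.35 µV

Step size: 6.6 V ÷ 2^15 = 201.42 µV.
(0.6496 − (−3.3))/0.000201416 = 19609.1656; ⌊·⌋ gives code 19609.
V_rec = (−3.3) + 19609·0.000201416 = 0.64956665 V.
V_in − V_rec = 3.33496e-05 V = 33.35 µV.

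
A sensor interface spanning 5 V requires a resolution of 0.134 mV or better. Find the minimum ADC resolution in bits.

16 bits

Number of steps required ≥ 5 V / 0.134 mV = 37313.43.
Need 2^N ≥ 37313.43; 2^15 = 32768, 2^16 = 65536.
Minimum N = 16.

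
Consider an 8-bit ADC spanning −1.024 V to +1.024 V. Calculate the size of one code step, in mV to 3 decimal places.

8.000 mV

Full-scale span = 2.048 V.
LSB = 2.048 / 2^8 = 2.048 / 256 = 0.008 V = 8.000 mV.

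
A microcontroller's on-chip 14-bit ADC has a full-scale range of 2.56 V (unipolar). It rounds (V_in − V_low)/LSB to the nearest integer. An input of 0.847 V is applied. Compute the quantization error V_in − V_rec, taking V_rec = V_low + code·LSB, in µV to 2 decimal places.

Step size: 2.56 V ÷ 2^14 = 156.25 µV.
(0.847 − 0)/0.00015625 = 5420.8000; round gives code 5421.
Reconstructed: 0.84703125 V.
Error = 0.847 − 0.84703125 = -3.125e-05 V = -31.25 µV.

-31.25 µV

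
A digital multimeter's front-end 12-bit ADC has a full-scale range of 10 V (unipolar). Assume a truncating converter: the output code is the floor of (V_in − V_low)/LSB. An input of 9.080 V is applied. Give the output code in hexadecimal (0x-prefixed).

code 0xE87 (decimal 3719)

With 4096 levels over 10 V, one step is 2.441 mV.
Input sits at 3719.168 steps above V_low.
⌊·⌋(3719.168) = 3719.
In hexadecimal (0x-prefixed): 0xE87.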